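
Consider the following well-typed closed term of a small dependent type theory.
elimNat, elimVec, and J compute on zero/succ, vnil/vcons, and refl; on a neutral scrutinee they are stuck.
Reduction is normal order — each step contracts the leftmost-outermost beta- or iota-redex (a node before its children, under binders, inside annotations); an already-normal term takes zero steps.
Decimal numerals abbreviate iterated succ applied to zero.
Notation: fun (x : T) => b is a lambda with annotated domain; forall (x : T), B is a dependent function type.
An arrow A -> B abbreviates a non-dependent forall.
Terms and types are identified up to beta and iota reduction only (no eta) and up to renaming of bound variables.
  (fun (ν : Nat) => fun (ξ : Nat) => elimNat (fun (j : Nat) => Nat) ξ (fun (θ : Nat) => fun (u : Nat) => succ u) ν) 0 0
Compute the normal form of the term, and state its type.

resulting normal form:
  0
inferred type:
  Nat
observation: contracting a beta-redex first, the term normalizes in 3 steps.


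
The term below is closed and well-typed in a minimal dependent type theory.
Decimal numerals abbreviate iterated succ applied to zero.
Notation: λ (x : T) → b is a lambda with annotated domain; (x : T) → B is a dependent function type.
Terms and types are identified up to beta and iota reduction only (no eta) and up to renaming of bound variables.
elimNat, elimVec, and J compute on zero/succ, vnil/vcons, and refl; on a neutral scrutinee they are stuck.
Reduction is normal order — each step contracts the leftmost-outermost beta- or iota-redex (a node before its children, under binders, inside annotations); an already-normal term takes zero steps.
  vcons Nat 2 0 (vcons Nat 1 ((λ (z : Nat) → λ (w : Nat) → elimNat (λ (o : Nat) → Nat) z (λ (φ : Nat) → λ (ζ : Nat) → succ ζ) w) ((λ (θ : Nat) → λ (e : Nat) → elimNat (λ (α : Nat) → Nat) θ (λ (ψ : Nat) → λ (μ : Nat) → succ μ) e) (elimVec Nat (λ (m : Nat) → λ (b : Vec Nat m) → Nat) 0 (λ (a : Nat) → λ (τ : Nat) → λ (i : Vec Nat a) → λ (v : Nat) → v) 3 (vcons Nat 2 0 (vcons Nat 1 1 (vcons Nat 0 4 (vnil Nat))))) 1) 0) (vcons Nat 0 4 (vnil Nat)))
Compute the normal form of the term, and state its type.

normal form:
  vcons Nat 2 0 (vcons Nat 1 1 (vcons Nat 0 4 (vnil Nat)))
inferred type:
  Vec Nat 3
observation: reduction starts at a beta-redex, and 25 normal-order steps reach the normal form.


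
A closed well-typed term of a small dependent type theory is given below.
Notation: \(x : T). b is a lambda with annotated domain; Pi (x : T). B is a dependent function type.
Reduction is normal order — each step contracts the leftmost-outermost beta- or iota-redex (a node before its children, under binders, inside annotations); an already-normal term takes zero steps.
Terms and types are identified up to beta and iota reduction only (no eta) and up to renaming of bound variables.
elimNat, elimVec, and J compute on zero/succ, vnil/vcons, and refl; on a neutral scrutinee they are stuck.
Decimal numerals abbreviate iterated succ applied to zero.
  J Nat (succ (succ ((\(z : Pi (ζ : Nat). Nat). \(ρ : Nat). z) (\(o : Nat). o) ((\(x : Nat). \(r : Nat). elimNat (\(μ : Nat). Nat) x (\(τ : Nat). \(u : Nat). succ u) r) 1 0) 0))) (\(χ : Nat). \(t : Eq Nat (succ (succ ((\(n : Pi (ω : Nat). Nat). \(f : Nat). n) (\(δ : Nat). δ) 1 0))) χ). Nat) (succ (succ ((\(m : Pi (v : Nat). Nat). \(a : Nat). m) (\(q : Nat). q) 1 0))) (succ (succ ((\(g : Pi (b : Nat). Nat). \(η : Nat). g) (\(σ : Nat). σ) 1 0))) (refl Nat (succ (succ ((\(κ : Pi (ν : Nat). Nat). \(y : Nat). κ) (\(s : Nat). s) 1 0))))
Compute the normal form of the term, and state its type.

normal form:
  2
inferred type:
  Nat
observation: the term reaches its normal form after 4 normal-order steps.


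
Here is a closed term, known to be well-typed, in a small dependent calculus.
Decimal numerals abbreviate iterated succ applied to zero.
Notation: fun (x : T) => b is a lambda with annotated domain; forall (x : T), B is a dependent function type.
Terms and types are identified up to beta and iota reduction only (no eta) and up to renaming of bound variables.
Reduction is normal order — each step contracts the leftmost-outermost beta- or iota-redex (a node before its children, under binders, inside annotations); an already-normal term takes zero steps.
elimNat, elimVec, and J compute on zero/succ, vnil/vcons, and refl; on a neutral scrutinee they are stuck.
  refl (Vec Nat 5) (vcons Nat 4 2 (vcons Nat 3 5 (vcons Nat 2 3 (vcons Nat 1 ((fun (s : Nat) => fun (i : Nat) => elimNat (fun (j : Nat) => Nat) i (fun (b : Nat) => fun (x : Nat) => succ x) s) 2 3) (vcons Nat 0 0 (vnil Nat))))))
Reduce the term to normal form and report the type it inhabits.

normal form:
  refl (Vec Nat 5) (vcons Nat 4 2 (vcons Nat 3 5 (vcons Nat 2 3 (vcons Nat 1 5 (vcons Nat 0 0 (vnil Nat))))))
type:
  Eq (Vec Nat 5) (vcons Nat 4 2 (vcons Nat 3 5 (vcons Nat 2 3 (vcons Nat 1 5 (vcons Nat 0 0 (vnil Nat)))))) (vcons Nat 4 2 (vcons Nat 3 5 (vcons Nat 2 3 (vcons Nat 1 5 (vcons Nat 0 0 (vnil Nat))))))
observation: 9 normal-order steps normalize the term, beginning with a beta-redex.


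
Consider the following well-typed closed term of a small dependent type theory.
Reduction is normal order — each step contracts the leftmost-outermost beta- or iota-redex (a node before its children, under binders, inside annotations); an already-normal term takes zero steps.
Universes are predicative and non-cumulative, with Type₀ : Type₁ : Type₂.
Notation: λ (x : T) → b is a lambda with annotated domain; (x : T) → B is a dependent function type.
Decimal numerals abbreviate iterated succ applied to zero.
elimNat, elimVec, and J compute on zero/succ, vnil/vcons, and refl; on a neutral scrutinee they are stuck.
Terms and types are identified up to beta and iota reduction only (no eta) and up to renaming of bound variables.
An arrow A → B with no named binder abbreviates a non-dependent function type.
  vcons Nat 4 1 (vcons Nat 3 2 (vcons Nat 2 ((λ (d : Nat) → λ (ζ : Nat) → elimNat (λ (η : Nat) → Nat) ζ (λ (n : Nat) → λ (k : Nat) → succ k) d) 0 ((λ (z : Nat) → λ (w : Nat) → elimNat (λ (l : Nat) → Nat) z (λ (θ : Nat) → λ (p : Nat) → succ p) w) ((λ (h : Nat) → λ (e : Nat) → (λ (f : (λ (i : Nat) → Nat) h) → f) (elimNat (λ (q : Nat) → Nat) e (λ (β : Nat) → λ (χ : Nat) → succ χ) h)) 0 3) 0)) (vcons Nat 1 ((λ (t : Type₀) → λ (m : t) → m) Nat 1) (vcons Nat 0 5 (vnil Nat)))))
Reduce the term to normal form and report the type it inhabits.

reduced normal form:
  vcons Nat 4 1 (vcons Nat 3 2 (vcons Nat 2 3 (vcons Nat 1 1 (vcons Nat 0 5 (vnil Nat)))))
the term's type:
  Vec Nat 5
observation: reduction starts at a beta-redex, and 12 normal-order steps reach the normal form.


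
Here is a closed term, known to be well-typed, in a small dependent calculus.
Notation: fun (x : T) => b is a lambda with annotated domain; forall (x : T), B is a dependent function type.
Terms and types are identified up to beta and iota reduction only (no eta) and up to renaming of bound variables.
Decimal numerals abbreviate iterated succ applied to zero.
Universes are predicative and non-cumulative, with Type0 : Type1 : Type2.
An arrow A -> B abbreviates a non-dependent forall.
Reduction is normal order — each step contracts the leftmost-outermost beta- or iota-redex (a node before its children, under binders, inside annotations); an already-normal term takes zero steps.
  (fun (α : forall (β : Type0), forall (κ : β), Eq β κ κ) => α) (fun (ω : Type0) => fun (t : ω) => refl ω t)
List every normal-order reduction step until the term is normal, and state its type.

normal-order reduction:
  (fun (α : forall (β : Type0), forall (κ : β), Eq β κ κ) => α) (fun (ω : Type0) => fun (t : ω) => refl ω t)
  ~> fun (α : Type0) => fun (β : α) => refl α β
type:
  forall (α : Type0), forall (β : α), Eq α β β


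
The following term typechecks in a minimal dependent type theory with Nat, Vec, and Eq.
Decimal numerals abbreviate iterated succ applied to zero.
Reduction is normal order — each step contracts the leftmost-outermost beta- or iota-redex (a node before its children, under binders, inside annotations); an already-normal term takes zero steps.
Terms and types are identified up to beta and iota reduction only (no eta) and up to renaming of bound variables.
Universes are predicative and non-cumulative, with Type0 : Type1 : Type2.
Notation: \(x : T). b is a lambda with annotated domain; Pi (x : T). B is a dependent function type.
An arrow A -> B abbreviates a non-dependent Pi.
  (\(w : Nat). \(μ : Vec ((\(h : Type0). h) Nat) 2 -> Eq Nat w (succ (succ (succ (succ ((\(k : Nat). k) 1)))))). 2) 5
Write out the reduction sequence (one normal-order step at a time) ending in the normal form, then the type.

reduction (normal order):
  (\(w : Nat). \(μ : Vec ((\(h : Type0). h) Nat) 2 -> Eq Nat w (succ (succ (succ (succ ((\(k : Nat). k) 1)))))). 2) 5
  ~> \(w : Vec ((\(μ : Type0). μ) Nat) 2 -> Eq Nat 5 (succ (succ (succ (succ ((\(h : Nat). h) 1)))))). 2
  ~> \(w : Vec Nat 2 -> Eq Nat 5 (succ (succ (succ (succ ((\(μ : Nat). μ) 1)))))). 2
  ~> \(w : Vec Nat 2 -> Eq Nat 5 5). 2
the term's type:
  (Vec Nat 2 -> Eq Nat 5 5) -> Nat


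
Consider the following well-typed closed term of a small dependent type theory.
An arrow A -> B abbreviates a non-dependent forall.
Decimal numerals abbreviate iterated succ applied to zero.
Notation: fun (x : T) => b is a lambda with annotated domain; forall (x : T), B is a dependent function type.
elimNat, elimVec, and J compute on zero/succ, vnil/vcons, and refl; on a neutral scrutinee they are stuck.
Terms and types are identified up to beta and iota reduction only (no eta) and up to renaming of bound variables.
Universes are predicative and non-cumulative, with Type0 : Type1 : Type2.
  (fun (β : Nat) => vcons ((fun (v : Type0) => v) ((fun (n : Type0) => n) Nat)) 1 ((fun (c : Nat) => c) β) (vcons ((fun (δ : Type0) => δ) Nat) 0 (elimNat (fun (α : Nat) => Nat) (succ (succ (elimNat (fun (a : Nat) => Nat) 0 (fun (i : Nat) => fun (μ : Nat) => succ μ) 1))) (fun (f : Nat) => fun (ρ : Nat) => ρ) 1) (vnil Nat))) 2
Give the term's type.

type:
  Vec Nat 2


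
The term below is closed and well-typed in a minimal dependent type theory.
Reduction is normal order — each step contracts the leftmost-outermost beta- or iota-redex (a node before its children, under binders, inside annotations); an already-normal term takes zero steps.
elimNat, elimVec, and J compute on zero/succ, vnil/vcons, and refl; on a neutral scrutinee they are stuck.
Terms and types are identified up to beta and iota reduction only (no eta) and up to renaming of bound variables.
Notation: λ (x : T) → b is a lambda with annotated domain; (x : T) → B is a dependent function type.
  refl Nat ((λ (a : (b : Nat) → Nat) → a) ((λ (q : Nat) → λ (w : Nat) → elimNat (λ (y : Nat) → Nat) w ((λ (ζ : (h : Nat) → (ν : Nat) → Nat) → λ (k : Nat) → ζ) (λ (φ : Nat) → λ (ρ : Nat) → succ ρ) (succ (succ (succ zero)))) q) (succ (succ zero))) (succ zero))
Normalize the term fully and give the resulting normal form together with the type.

normal form:
  refl Nat (succ (succ (succ zero)))
type:
  Eq Nat (succ (succ (succ zero))) (succ (succ (succ zero)))
observation: 14 normal-order steps normalize the term, beginning with a beta-redex.


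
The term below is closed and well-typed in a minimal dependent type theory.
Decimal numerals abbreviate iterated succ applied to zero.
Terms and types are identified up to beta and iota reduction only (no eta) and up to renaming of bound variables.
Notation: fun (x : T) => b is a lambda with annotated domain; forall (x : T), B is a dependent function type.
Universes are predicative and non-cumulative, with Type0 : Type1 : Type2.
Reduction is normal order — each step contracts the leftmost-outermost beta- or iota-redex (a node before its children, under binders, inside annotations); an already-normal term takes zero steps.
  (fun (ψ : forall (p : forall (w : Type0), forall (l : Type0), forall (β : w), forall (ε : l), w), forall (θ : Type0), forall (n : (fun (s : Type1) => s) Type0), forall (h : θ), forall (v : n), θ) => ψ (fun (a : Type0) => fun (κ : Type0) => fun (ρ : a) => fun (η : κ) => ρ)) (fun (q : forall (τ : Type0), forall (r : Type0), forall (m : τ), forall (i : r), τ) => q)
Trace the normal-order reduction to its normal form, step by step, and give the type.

normal-order reduction:
  (fun (ψ : forall (p : forall (w : Type0), forall (l : Type0), forall (β : w), forall (ε : l), w), forall (θ : Type0), forall (n : (fun (s : Type1) => s) Type0), forall (h : θ), forall (v : n), θ) => ψ (fun (a : Type0) => fun (κ : Type0) => fun (ρ : a) => fun (η : κ) => ρ)) (fun (q : forall (τ : Type0), forall (r : Type0), forall (m : τ), forall (i : r), τ) => q)
  ~> (fun (ψ : forall (p : Type0), forall (w : Type0), forall (l : p), forall (β : w), p) => ψ) (fun (ε : Type0) => fun (θ : Type0) => fun (n : ε) => fun (s : θ) => n)
  ~> fun (ψ : Type0) => fun (p : Type0) => fun (w : ψ) => fun (l : p) => w
the term's type:
  forall (ψ : Type0), forall (p : Type0), forall (w : ψ), forall (l : p), ψ


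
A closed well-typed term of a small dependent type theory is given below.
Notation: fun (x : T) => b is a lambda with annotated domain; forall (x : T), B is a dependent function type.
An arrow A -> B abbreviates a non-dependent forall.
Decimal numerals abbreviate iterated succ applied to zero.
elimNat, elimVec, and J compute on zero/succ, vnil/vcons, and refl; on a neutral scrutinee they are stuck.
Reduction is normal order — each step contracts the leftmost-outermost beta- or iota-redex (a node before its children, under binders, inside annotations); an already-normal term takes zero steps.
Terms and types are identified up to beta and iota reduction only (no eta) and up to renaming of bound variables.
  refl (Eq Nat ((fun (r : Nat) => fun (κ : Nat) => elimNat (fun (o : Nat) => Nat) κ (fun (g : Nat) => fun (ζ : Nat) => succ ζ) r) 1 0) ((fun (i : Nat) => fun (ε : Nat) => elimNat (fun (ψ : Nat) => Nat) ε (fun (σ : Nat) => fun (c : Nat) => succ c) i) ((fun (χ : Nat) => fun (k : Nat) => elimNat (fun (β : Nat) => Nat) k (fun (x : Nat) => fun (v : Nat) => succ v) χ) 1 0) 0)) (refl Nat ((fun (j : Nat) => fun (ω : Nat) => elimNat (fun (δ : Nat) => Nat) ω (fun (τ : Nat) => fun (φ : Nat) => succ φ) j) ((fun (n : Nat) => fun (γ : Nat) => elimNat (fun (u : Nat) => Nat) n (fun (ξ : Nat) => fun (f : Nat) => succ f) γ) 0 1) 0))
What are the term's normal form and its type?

normal form:
  refl (Eq Nat 1 1) (refl Nat 1)
inferred type:
  Eq (Eq Nat 1 1) (refl Nat 1) (refl Nat 1)
observation: the leftmost-outermost redex is a beta-redex, and normalization takes 30 steps.


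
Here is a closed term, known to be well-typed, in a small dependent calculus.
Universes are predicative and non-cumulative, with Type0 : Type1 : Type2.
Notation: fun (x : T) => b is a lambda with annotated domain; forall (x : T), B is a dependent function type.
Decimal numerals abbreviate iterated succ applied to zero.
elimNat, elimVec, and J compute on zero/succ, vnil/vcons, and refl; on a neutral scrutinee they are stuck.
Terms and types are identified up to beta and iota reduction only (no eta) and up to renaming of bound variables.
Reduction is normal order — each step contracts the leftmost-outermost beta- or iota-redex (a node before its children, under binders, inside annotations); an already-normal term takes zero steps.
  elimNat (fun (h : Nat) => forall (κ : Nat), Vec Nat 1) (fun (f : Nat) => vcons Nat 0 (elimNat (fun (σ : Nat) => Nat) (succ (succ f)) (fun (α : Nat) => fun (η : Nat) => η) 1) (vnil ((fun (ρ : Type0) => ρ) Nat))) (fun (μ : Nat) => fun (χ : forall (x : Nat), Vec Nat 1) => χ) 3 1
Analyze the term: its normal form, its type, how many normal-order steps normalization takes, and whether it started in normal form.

normal form:
  vcons Nat 0 3 (vnil Nat)
the term's type:
  Vec Nat 1
reduction steps (normal order): 16
started in normal form: no
first contracted redex: an elimNat iota-redex


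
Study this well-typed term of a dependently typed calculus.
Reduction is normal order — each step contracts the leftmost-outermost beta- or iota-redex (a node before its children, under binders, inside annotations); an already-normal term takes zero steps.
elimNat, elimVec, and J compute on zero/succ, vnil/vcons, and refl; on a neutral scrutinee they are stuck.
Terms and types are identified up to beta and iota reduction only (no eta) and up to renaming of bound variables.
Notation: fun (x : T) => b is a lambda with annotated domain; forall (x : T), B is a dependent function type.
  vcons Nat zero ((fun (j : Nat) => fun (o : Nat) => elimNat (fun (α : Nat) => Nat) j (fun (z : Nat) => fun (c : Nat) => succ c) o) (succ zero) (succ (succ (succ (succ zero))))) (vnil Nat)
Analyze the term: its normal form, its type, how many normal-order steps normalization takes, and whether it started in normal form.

normal form:
  vcons Nat zero (succ (succ (succ (succ (succ zero))))) (vnil Nat)
the term's type:
  Vec Nat (succ zero)
normal-order step count: 15
term was already normal: no
first redex: a beta-redex


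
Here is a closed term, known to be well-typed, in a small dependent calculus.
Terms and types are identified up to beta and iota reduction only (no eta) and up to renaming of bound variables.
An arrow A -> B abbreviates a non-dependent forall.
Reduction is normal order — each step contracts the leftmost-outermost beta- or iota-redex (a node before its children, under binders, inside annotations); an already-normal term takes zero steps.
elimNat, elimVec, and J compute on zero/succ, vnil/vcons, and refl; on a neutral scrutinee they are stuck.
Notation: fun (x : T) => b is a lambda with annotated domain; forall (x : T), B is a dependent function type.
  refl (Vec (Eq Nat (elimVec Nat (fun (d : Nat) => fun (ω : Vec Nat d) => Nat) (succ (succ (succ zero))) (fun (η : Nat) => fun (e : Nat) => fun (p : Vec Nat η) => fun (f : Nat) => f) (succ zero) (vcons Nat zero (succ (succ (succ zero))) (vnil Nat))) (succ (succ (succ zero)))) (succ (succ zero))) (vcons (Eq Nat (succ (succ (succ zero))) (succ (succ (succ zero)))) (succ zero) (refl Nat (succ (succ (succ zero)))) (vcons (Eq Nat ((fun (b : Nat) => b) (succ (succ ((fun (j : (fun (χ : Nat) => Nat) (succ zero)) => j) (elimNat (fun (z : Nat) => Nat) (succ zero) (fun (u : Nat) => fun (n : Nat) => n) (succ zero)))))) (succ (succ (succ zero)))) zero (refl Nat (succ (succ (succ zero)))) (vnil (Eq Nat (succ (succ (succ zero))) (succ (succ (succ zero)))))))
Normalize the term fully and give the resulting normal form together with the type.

normal form:
  refl (Vec (Eq Nat (succ (succ (succ zero))) (succ (succ (succ zero)))) (succ (succ zero))) (vcons (Eq Nat (succ (succ (succ zero))) (succ (succ (succ zero)))) (succ zero) (refl Nat (succ (succ (succ zero)))) (vcons (Eq Nat (succ (succ (succ zero))) (succ (succ (succ zero)))) zero (refl Nat (succ (succ (succ zero)))) (vnil (Eq Nat (succ (succ (succ zero))) (succ (succ (succ zero)))))))
inferred type:
  Eq (Vec (Eq Nat (succ (succ (succ zero))) (succ (succ (succ zero)))) (succ (succ zero))) (vcons (Eq Nat (succ (succ (succ zero))) (succ (succ (succ zero)))) (succ zero) (refl Nat (succ (succ (succ zero)))) (vcons (Eq Nat (succ (succ (succ zero))) (succ (succ (succ zero)))) zero (refl Nat (succ (succ (succ zero)))) (vnil (Eq Nat (succ (succ (succ zero))) (succ (succ (succ zero))))))) (vcons (Eq Nat (succ (succ (succ zero))) (succ (succ (succ zero)))) (succ zero) (refl Nat (succ (succ (succ zero)))) (vcons (Eq Nat (succ (succ (succ zero))) (succ (succ (succ zero)))) zero (refl Nat (succ (succ (succ zero)))) (vnil (Eq Nat (succ (succ (succ zero))) (succ (succ (succ zero)))))))
observation: the leftmost-outermost redex is an elimVec iota-redex, and normalization takes 12 steps.


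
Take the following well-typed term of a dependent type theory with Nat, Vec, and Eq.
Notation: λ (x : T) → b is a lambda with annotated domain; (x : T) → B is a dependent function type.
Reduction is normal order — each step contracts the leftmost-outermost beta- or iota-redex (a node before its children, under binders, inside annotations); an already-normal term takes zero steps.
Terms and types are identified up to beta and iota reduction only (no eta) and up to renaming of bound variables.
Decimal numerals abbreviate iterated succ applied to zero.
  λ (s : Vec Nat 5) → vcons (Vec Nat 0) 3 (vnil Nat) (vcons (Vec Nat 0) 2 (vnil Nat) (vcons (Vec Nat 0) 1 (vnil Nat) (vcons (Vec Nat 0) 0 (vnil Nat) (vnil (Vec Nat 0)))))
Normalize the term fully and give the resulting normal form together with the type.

reduced normal form:
  λ (s : Vec Nat 5) → vcons (Vec Nat 0) 3 (vnil Nat) (vcons (Vec Nat 0) 2 (vnil Nat) (vcons (Vec Nat 0) 1 (vnil Nat) (vcons (Vec Nat 0) 0 (vnil Nat) (vnil (Vec Nat 0)))))
the term's type:
  (s : Vec Nat 5) → Vec (Vec Nat 0) 4
observation: the term is already in normal form.


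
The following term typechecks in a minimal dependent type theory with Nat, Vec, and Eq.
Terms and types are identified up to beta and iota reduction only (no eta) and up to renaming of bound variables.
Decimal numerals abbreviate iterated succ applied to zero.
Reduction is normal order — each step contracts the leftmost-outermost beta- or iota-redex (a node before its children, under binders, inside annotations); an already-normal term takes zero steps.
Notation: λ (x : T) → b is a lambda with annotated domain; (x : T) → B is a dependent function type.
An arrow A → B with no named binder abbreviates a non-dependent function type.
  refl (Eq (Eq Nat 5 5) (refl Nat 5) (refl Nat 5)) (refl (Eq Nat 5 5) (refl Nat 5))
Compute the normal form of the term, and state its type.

reduced normal form:
  refl (Eq (Eq Nat 5 5) (refl Nat 5) (refl Nat 5)) (refl (Eq Nat 5 5) (refl Nat 5))
type:
  Eq (Eq (Eq Nat 5 5) (refl Nat 5) (refl Nat 5)) (refl (Eq Nat 5 5) (refl Nat 5)) (refl (Eq Nat 5 5) (refl Nat 5))
observation: the term is already in normal form.


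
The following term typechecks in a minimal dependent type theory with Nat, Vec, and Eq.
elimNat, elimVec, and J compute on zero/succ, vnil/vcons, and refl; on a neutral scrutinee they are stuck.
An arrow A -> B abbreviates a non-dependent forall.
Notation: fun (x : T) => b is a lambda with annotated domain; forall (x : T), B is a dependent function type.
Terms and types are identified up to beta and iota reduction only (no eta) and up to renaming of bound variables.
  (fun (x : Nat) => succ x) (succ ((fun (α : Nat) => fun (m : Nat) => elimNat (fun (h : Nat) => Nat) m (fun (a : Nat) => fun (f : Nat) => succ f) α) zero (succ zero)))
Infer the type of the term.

type:
  Nat


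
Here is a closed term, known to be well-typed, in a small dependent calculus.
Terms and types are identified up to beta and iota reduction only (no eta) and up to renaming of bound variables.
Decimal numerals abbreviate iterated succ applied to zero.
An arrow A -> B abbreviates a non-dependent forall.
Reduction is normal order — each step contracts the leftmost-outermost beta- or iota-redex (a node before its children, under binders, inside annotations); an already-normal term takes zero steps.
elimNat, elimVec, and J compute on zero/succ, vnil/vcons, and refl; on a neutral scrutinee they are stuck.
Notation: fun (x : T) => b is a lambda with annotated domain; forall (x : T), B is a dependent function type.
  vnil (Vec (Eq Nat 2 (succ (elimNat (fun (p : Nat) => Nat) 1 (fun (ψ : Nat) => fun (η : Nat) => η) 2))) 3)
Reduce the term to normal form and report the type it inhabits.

resulting normal form:
  vnil (Vec (Eq Nat 2 2) 3)
the term's type:
  Vec (Vec (Eq Nat 2 2) 3) 0


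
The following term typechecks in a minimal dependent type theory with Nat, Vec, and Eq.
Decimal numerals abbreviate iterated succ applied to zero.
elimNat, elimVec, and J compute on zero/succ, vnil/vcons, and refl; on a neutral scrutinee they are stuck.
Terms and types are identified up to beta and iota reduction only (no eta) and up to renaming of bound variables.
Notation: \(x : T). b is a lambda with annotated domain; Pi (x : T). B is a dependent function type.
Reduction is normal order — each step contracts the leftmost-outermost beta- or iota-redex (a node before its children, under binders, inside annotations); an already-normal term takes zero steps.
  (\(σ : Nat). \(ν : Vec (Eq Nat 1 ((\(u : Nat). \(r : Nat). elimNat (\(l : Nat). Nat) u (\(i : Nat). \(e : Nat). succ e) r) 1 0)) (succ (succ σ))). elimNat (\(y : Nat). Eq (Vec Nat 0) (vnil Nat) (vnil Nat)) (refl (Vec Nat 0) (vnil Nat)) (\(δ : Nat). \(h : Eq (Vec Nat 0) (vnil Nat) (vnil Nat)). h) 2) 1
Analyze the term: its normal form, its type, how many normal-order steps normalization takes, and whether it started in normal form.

resulting normal form:
  \(σ : Vec (Eq Nat 1 1) 3). refl (Vec Nat 0) (vnil Nat)
type:
  Pi (σ : Vec (Eq Nat 1 1) 3). Eq (Vec Nat 0) (vnil Nat) (vnil Nat)
steps to reach normal form (normal order): 11
term was already normal: no
first contracted redex: a beta-redex


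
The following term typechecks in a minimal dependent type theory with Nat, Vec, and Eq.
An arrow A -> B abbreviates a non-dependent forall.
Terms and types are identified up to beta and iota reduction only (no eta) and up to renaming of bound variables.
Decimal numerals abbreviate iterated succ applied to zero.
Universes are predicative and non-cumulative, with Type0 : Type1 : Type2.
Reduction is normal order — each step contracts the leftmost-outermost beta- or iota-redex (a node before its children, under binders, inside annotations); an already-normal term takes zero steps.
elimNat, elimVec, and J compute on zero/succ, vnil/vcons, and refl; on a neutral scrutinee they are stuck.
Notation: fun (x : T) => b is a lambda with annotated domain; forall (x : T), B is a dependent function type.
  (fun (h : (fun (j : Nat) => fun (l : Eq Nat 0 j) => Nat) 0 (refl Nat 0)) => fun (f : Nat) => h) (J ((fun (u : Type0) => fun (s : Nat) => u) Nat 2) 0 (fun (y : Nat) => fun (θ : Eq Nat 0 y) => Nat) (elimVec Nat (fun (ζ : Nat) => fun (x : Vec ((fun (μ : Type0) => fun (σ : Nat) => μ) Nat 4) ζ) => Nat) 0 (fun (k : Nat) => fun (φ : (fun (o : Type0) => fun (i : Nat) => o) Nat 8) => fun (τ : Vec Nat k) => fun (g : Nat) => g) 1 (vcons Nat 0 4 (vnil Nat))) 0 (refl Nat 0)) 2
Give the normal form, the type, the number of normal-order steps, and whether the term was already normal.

resulting normal form:
  0
the term's type:
  Nat
normal-order step count: 9
term was already normal: no
first redex: a beta-redex


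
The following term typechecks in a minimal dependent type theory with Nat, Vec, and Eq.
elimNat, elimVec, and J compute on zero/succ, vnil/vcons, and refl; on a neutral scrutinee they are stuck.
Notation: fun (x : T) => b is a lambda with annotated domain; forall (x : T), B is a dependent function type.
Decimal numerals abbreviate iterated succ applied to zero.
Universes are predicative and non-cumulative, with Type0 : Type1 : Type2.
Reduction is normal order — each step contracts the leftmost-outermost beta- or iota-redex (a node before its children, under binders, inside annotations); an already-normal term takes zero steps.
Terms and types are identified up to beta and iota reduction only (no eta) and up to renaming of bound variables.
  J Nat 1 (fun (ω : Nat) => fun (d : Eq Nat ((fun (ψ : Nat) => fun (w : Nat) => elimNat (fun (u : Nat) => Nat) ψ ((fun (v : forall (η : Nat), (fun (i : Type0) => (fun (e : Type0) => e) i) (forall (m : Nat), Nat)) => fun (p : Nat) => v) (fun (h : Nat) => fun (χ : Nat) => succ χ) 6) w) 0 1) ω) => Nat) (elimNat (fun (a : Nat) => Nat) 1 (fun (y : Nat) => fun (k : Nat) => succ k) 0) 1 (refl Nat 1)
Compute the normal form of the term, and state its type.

resulting normal form:
  1
type:
  Nat


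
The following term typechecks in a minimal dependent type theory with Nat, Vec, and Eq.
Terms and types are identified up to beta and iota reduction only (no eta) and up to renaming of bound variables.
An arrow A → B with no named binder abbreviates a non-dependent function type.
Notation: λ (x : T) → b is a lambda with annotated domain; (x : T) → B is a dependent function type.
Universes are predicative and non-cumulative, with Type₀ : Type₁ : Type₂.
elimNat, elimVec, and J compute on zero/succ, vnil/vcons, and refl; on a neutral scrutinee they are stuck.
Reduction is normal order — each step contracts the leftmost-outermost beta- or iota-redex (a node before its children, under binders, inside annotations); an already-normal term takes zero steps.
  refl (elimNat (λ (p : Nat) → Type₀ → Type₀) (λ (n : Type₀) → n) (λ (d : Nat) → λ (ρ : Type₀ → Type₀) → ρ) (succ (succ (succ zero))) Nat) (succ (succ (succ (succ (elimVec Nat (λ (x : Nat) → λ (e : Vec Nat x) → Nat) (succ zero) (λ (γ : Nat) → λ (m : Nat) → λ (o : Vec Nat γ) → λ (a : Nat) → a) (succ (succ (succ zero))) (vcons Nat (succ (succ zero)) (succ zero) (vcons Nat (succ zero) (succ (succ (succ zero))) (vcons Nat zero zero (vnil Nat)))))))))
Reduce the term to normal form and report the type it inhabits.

resulting normal form:
  refl Nat (succ (succ (succ (succ (succ zero)))))
type:
  Eq Nat (succ (succ (succ (succ (succ zero))))) (succ (succ (succ (succ (succ zero)))))
observation: reduction starts at an elimNat iota-redex, and 27 normal-order steps reach the normal form.


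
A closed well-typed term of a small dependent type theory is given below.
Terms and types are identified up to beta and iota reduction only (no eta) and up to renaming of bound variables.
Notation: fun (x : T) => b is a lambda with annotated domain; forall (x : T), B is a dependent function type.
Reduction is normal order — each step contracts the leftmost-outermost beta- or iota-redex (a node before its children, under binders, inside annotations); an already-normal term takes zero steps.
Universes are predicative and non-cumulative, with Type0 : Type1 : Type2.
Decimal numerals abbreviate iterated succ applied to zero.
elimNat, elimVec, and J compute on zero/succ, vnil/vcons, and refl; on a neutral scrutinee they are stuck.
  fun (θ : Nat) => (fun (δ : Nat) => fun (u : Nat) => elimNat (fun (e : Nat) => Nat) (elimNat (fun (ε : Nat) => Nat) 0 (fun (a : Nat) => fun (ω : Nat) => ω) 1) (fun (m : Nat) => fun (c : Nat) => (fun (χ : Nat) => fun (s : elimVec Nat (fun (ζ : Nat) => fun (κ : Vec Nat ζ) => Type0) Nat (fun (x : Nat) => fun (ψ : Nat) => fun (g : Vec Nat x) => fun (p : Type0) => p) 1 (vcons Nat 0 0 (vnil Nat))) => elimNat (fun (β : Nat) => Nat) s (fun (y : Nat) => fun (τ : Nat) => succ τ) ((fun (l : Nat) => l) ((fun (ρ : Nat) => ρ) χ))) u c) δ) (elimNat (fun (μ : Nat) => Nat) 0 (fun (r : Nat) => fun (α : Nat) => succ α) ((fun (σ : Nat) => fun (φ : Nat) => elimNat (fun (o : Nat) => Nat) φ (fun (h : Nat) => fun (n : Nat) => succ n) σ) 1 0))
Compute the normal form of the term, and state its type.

reduced normal form:
  fun (θ : Nat) => fun (δ : Nat) => elimNat (fun (u : Nat) => Nat) 0 (fun (e : Nat) => fun (ε : Nat) => succ ε) δ
the term's type:
  forall (θ : Nat), forall (δ : Nat), Nat


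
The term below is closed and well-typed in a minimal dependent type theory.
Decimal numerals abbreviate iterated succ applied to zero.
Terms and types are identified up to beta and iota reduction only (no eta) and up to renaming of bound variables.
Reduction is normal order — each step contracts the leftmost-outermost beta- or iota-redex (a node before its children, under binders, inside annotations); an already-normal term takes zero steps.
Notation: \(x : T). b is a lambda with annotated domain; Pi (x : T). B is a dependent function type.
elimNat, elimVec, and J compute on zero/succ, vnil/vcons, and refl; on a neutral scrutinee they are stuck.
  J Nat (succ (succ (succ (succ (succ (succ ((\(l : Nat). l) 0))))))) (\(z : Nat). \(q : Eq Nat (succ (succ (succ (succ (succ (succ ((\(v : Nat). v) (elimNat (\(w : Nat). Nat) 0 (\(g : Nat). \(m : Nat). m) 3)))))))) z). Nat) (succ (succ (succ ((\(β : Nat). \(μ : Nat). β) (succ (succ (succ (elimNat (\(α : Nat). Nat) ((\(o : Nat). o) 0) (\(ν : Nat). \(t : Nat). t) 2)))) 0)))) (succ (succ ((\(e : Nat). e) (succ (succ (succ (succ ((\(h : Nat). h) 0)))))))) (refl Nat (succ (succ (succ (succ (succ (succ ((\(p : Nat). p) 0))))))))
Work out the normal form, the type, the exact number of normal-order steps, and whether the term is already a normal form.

normal form:
  6
type:
  Nat
normal-order step count: 11
term was already normal: no
first redex: a J iota-redex


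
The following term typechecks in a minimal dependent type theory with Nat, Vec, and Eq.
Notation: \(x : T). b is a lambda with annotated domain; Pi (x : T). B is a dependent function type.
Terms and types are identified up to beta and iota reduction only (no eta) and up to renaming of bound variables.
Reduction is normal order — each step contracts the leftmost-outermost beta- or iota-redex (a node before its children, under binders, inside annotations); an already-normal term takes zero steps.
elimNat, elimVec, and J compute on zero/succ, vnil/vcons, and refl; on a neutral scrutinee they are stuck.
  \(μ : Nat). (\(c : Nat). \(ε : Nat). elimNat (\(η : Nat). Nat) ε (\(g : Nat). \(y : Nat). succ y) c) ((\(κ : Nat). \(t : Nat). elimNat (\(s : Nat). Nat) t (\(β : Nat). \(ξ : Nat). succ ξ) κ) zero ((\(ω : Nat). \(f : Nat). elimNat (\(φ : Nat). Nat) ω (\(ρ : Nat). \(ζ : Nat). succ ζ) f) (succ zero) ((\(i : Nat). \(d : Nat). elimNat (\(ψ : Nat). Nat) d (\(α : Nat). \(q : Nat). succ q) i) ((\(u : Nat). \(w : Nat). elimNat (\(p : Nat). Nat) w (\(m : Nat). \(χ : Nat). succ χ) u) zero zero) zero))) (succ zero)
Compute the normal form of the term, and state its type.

reduced normal form:
  \(μ : Nat). succ (succ zero)
inferred type:
  Pi (μ : Nat). Nat
observation: the term reaches its normal form after 18 normal-order steps.


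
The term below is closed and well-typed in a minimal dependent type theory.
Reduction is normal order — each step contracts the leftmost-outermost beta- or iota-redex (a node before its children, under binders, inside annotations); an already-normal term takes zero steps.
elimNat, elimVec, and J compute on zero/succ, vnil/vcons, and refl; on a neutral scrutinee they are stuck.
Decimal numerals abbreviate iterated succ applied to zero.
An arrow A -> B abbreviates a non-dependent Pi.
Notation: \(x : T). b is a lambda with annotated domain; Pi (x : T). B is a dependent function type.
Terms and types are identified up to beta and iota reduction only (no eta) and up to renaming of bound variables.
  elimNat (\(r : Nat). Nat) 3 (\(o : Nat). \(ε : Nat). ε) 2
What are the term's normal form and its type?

reduced normal form:
  3
type:
  Nat


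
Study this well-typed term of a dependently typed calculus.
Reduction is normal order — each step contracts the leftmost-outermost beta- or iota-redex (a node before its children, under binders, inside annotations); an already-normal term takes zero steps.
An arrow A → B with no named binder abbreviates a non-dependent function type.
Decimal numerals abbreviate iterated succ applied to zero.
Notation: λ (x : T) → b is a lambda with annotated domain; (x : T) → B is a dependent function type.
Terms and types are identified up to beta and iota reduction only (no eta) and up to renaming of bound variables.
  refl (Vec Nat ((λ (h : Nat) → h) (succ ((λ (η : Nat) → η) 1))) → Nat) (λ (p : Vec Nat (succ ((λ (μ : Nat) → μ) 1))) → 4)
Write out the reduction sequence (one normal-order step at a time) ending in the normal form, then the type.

reduction (normal order):
  refl (Vec Nat ((λ (h : Nat) → h) (succ ((λ (η : Nat) → η) 1))) → Nat) (λ (p : Vec Nat (succ ((λ (μ : Nat) → μ) 1))) → 4)
  ~> refl (Vec Nat (succ ((λ (h : Nat) → h) 1)) → Nat) (λ (η : Vec Nat (succ ((λ (p : Nat) → p) 1))) → 4)
  ~> refl (Vec Nat 2 → Nat) (λ (h : Vec Nat (succ ((λ (η : Nat) → η) 1))) → 4)
  ~> refl (Vec Nat 2 → Nat) (λ (h : Vec Nat 2) → 4)
inferred type:
  Eq (Vec Nat 2 → Nat) (λ (h : Vec Nat 2) → 4) (λ (η : Vec Nat 2) → 4)


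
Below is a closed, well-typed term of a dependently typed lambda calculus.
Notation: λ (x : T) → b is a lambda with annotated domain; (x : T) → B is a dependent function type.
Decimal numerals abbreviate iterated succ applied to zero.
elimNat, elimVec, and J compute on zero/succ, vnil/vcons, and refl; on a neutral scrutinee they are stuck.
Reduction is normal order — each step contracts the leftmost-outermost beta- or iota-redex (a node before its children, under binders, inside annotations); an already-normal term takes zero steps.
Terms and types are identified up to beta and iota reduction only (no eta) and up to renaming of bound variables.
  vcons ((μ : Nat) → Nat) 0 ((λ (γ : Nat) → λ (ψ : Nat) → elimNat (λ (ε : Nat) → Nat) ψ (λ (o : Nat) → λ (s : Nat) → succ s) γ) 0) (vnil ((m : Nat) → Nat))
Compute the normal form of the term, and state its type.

normal form:
  vcons ((μ : Nat) → Nat) 0 (λ (γ : Nat) → γ) (vnil ((ψ : Nat) → Nat))
inferred type:
  Vec ((μ : Nat) → Nat) 1
observation: normalization takes exactly 2 steps under the normal-order strategy.


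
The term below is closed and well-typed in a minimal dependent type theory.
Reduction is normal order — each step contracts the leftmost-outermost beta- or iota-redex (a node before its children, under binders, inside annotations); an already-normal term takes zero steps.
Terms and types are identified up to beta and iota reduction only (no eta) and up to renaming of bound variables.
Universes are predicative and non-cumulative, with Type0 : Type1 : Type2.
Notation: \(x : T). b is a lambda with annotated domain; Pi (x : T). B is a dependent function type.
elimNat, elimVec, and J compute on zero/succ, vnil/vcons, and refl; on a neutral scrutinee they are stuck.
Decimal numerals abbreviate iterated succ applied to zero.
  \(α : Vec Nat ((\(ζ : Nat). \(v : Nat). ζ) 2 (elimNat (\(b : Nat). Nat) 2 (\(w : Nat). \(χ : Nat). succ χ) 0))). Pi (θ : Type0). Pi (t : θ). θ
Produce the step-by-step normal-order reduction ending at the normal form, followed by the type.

normal-order reduction:
  \(α : Vec Nat ((\(ζ : Nat). \(v : Nat). ζ) 2 (elimNat (\(b : Nat). Nat) 2 (\(w : Nat). \(χ : Nat). succ χ) 0))). Pi (θ : Type0). Pi (t : θ). θ
  ~> \(α : Vec Nat ((\(ζ : Nat). 2) (elimNat (\(v : Nat). Nat) 2 (\(b : Nat). \(w : Nat). succ w) 0))). Pi (χ : Type0). Pi (θ : χ). χ
  ~> \(α : Vec Nat 2). Pi (ζ : Type0). Pi (v : ζ). ζ
inferred type:
  Pi (α : Vec Nat 2). Type1


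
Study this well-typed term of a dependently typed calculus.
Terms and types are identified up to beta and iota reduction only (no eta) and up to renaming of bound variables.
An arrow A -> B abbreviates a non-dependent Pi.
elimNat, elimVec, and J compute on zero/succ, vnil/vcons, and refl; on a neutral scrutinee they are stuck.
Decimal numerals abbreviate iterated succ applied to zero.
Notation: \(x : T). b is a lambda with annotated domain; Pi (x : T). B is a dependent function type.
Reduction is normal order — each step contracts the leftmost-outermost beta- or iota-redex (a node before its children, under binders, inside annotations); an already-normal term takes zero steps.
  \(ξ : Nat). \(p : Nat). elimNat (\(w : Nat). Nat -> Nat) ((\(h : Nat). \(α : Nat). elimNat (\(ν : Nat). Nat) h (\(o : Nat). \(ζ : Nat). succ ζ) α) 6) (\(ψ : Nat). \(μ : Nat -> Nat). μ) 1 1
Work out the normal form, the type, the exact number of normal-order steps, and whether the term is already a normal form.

reduced normal form:
  \(ξ : Nat). \(p : Nat). 7
the term's type:
  Nat -> Nat -> Nat
normal-order step count: 10
started in normal form: no
first contracted redex: an elimNat iota-redex


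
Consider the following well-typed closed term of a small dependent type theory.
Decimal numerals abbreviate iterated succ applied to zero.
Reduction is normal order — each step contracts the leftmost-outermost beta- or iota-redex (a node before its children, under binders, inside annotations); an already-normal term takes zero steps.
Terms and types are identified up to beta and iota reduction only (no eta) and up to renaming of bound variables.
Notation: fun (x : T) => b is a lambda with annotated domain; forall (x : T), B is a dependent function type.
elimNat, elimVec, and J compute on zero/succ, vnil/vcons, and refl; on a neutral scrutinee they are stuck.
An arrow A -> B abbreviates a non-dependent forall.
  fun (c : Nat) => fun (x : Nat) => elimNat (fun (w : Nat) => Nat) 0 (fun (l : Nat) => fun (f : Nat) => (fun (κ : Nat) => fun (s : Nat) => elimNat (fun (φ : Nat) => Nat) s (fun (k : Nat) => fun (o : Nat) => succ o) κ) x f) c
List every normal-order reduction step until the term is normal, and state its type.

reduction (normal order):
  fun (c : Nat) => fun (x : Nat) => elimNat (fun (w : Nat) => Nat) 0 (fun (l : Nat) => fun (f : Nat) => (fun (κ : Nat) => fun (s : Nat) => elimNat (fun (φ : Nat) => Nat) s (fun (k : Nat) => fun (o : Nat) => succ o) κ) x f) c
  ~> fun (c : Nat) => fun (x : Nat) => elimNat (fun (w : Nat) => Nat) 0 (fun (l : Nat) => fun (f : Nat) => (fun (κ : Nat) => elimNat (fun (s : Nat) => Nat) κ (fun (φ : Nat) => fun (k : Nat) => succ k) x) f) c
  ~> fun (c : Nat) => fun (x : Nat) => elimNat (fun (w : Nat) => Nat) 0 (fun (l : Nat) => fun (f : Nat) => elimNat (fun (κ : Nat) => Nat) f (fun (s : Nat) => fun (φ : Nat) => succ φ) x) c
type:
  Nat -> Nat -> Nat
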